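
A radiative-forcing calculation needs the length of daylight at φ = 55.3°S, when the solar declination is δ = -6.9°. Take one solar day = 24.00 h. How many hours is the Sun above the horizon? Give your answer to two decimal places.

13.34 h

cos H₀ = −tan φ · tan δ = −tan(-55.3°) × tan(-6.900°) = -0.1748, so H₀ = 1.7465 rad = 100.07°.
Daylight = 2H₀/(2π) × 24.00 h = (1.7465/π) × 24.00 = 13.34 h.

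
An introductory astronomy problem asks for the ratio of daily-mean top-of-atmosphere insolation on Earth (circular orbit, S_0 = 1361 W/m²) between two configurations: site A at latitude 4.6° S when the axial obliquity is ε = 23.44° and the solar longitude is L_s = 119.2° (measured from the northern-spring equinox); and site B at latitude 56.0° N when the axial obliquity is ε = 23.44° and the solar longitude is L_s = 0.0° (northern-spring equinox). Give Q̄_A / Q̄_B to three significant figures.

— Configuration A (ϕ=-4.6°):
Solar declination: sin δ = sin ε · sin L_s = sin 23.44° × sin 119.2° = 0.34724, so δ = +20.318°.
cos h₀ = −tan(-4.6°) tan(+20.318°) = 0.0298, h₀ = 1.5410 rad.
Bracket: h₀ sin ϕ sin δ + cos ϕ cos δ sin h₀ = 1.5410×-0.08020×0.34724 + 0.99678×0.93778×0.99956 = -0.042915 + 0.934349 = 0.891434.
Q̄ = (S_0/π) × [bracket] = (1361/π) × 0.891434 = 386.19 W/m².
— Configuration B (ϕ=+56.0°):
Solar declination: sin δ = sin ε · sin L_s = sin 23.44° × sin 0.0° = 0.00000, so δ = +0.000°.
cos h₀ = −tan(+56.0°) tan(+0.000°) = -0.0000, h₀ = 1.5708 rad.
Bracket: h₀ sin ϕ sin δ + cos ϕ cos δ sin h₀ = 1.5708×0.82904×0.00000 + 0.55919×1.00000×1.00000 = 0.000000 + 0.559190 = 0.559190.
Q̄ = (S_0/π) × [bracket] = (1361/π) × 0.559190 = 242.25 W/m².
Ratio Q̄_A / Q̄_B = 386.19 / 242.25 = 1.594.

Q̄_A / Q̄_B ≈ 1.59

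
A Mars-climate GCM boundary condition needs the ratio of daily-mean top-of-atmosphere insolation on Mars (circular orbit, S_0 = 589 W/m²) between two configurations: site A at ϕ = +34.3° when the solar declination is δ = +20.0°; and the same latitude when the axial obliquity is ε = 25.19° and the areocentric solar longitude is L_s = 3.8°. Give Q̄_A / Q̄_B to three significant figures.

Q̄_A / Q̄_B ≈ 1.30

— Configuration A (ϕ=+34.3°):
cos h₀ = −tan(+34.3°) tan(+20.000°) = -0.2483, h₀ = 1.8217 rad.
Bracket: h₀ sin ϕ sin δ + cos ϕ cos δ sin h₀ = 1.8217×0.56353×0.34202 + 0.82610×0.93969×0.96869 = 0.351112 + 0.751973 = 1.103085.
Q̄ = (S_0/π) × [bracket] = (589/π) × 1.103085 = 206.81 W/m².
— Configuration B (ϕ=+34.3°):
sin δ = sin 25.19° × sin 3.8° = 0.02821, so δ = +1.616°.
cos h₀ = −tan(+34.3°) tan(+1.616°) = -0.0192, h₀ = 1.5900 rad.
Bracket: h₀ sin ϕ sin δ + cos ϕ cos δ sin h₀ = 1.5900×0.56353×0.02821 + 0.82610×0.99960×0.99981 = 0.025277 + 0.825613 = 0.850890.
Q̄ = (S_0/π) × [bracket] = (589/π) × 0.850890 = 159.53 W/m².
Ratio Q̄_A / Q̄_B = 206.81 / 159.53 = 1.296.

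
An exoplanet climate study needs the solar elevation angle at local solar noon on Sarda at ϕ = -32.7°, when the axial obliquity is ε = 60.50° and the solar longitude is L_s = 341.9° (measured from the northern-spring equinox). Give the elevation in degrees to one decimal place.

73.0°

Solar declination: sin δ = sin ε · sin L_s = sin 60.50° × sin 341.9° = -0.27040, so δ = -15.688°.
At local noon the hour angle is zero, so the zenith angle equals |ϕ − δ| = |-32.7° − (-15.688°)| = 17.012°.
Elevation = 90° − 17.012° = 73.0°.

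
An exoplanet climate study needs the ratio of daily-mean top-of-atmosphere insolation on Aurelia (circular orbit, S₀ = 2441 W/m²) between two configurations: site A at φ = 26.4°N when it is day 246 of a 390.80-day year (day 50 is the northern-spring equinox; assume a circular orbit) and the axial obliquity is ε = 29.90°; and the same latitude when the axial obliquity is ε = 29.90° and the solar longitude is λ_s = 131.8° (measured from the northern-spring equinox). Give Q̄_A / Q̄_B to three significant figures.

Q̄_A / Q̄_B ≈ 0.806

— Configuration A (φ=+26.4°):
Solar longitude: λ_s = 360° × (246 − 50)/390.80 = 180.553°.
sin δ = sin 29.90° × sin 180.553° = -0.00481, so δ = -0.276°.
cos H₀ = −tan(+26.4°) tan(-0.276°) = 0.0024, H₀ = 1.5684 rad.
Bracket: H₀ sin φ sin δ + cos φ cos δ sin H₀ = 1.5684×0.44464×-0.00481 + 0.89571×0.99999×1.00000 = -0.003354 + 0.895701 = 0.892347.
Q̄ = (S₀/π) × [bracket] = (2441/π) × 0.892347 = 693.35 W/m².
— Configuration B (φ=+26.4°):
Solar declination: sin δ = sin ε · sin λ_s = sin 29.90° × sin 131.8° = 0.37161, so δ = +21.815°.
cos H₀ = −tan(+26.4°) tan(+21.815°) = -0.1987, H₀ = 1.7708 rad.
Bracket: H₀ sin φ sin δ + cos φ cos δ sin H₀ = 1.7708×0.44464×0.37161 + 0.89571×0.92839×0.98006 = 0.292594 + 0.814987 = 1.107581.
Q̄ = (S₀/π) × [bracket] = (2441/π) × 1.107581 = 860.58 W/m².
Ratio Q̄_A / Q̄_B = 693.35 / 860.58 = 0.8057.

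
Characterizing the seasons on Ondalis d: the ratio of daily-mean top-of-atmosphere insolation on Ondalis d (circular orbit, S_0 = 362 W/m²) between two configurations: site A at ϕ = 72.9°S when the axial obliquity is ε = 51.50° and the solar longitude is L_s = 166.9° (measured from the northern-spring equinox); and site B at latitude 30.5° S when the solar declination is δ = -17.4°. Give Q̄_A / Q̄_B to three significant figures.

— Configuration A (ϕ=-72.9°):
Solar declination: sin δ = sin ε · sin L_s = sin 51.50° × sin 166.9° = 0.17738, so δ = +10.217°.
cos h₀ = −tan(-72.9°) tan(+10.217°) = 0.5859, h₀ = 0.9448 rad.
Bracket: h₀ sin ϕ sin δ + cos ϕ cos δ sin h₀ = 0.9448×-0.95579×0.17738 + 0.29404×0.98414×0.81040 = -0.160180 + 0.234511 = 0.074331.
Q̄ = (S_0/π) × [bracket] = (362/π) × 0.074331 = 8.5650 W/m².
— Configuration B (ϕ=-30.5°):
cos h₀ = −tan(-30.5°) tan(-17.400°) = -0.1846, h₀ = 1.7565 rad.
Bracket: h₀ sin ϕ sin δ + cos ϕ cos δ sin h₀ = 1.7565×-0.50754×-0.29904 + 0.86163×0.95424×0.98281 = 0.266592 + 0.808068 = 1.074660.
Q̄ = (S_0/π) × [bracket] = (362/π) × 1.074660 = 123.83 W/m².
Ratio Q̄_A / Q̄_B = 8.5650 / 123.83 = 0.06917.

Q̄_A / Q̄_B ≈ 0.0692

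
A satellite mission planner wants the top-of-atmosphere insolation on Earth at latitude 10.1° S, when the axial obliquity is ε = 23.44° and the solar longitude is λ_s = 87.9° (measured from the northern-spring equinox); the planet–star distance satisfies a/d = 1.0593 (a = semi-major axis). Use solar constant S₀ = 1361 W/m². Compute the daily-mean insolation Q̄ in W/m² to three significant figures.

Q̄ ≈ 387 W/m²

Solar declination: sin δ = sin ε · sin λ_s = sin 23.44° × sin 87.9° = 0.39752, so δ = +23.423°.
cos H₀ = −tan(-10.1°) tan(+23.423°) = 0.0772, H₀ = 1.4936 rad.
Bracket: H₀ sin φ sin δ + cos φ cos δ sin H₀ = 1.4936×-0.17537×0.39752 + 0.98450×0.91759×0.99702 = -0.104123 + 0.900675 = 0.796552.
Inverse-square distance factor (a/d)² = 1.0593² = 1.122116.
Q̄ = (S₀/π) × 1.122116 × [bracket] = (1361/π) × 1.122116 × 0.796552 = 387.2 W/m².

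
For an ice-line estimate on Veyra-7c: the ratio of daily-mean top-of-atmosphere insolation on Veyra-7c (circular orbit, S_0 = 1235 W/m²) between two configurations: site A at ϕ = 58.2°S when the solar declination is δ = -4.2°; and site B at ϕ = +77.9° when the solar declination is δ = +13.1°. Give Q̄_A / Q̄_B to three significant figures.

Q̄_A / Q̄_B ≈ 0.901

— Configuration A (ϕ=-58.2°):
cos h₀ = −tan(-58.2°) tan(-4.200°) = -0.1184, h₀ = 1.6895 rad.
Bracket: h₀ sin ϕ sin δ + cos ϕ cos δ sin h₀ = 1.6895×-0.84989×-0.07324 + 0.52696×0.99731×0.99296 = 0.105165 + 0.521843 = 0.627008.
Q̄ = (S_0/π) × [bracket] = (1235/π) × 0.627008 = 246.48 W/m².
— Configuration B (ϕ=+77.9°):
cos h₀ = −tan(+77.9°) tan(+13.100°) = -1.0855 ≤ −1 ⇒ polar day, h₀ = π.
Bracket: h₀ sin ϕ sin δ + cos ϕ cos δ sin h₀ = 3.1416×0.97778×0.22665 + 0.20962×0.97398×0.00000 = 0.696222 + 0.000000 = 0.696222.
Q̄ = (S_0/π) × [bracket] = (1235/π) × 0.696222 = 273.69 W/m².
Ratio Q̄_A / Q̄_B = 246.48 / 273.69 = 0.9006.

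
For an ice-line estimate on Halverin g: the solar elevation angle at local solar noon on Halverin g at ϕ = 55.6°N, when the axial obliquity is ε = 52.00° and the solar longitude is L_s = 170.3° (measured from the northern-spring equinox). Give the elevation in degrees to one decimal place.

Solar declination: sin δ = sin ε · sin L_s = sin 52.00° × sin 170.3° = 0.13277, so δ = +7.630°.
At local noon the hour angle is zero, so the zenith angle equals |ϕ − δ| = |+55.6° − (+7.630°)| = 47.970°.
Elevation = 90° − 47.970° = 42.0°.

42.0°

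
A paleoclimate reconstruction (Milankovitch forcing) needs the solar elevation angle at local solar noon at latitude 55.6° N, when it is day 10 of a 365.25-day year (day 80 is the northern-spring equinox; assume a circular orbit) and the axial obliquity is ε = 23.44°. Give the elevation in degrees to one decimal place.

Solar longitude: L_s = 360° × (10 − 80)/365.25 = -68.994°, i.e. -68.994° + 360° = 291.006°.
sin δ = sin 23.44° × sin 291.006° = -0.37135, so δ = -21.799°.
At local noon the hour angle is zero, so the zenith angle equals |ϕ − δ| = |+55.6° − (-21.799°)| = 77.399°.
Elevation = 90° − 77.399° = 12.6°.

12.6°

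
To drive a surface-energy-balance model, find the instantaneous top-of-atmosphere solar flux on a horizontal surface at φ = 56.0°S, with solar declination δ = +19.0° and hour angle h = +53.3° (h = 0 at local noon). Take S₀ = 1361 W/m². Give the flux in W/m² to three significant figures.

cos θ_z = sin φ sin δ + cos φ cos δ cos h = -0.269908 + 0.315981 = 0.046073.
Flux = S₀ · cos θ_z = 1361 × 0.046073 = 62.71 W/m².

62.7 W/m²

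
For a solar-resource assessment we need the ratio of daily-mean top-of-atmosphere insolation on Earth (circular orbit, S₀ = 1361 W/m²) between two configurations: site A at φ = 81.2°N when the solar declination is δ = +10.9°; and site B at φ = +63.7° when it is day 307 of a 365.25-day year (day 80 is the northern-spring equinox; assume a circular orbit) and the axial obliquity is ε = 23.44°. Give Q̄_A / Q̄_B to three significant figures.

— Configuration A (φ=+81.2°):
cos H₀ = −tan(+81.2°) tan(+10.900°) = -1.2439 ≤ −1 ⇒ polar day, H₀ = π.
Bracket: H₀ sin φ sin δ + cos φ cos δ sin H₀ = 3.1416×0.98823×0.18910 + 0.15299×0.98196×0.00000 = 0.587084 + 0.000000 = 0.587084.
Q̄ = (S₀/π) × [bracket] = (1361/π) × 0.587084 = 254.34 W/m².
— Configuration B (φ=+63.7°):
Solar longitude: λ_s = 360° × (307 − 80)/365.25 = 223.737°.
sin δ = sin 23.44° × sin 223.737° = -0.27501, so δ = -15.963°.
cos H₀ = −tan(+63.7°) tan(-15.963°) = 0.5788, H₀ = 0.9536 rad.
Bracket: H₀ sin φ sin δ + cos φ cos δ sin H₀ = 0.9536×0.89649×-0.27501 + 0.44307×0.96144×0.81550 = -0.235104 + 0.347391 = 0.112287.
Q̄ = (S₀/π) × [bracket] = (1361/π) × 0.112287 = 48.645 W/m².
Ratio Q̄_A / Q̄_B = 254.34 / 48.645 = 5.228.

Q̄_A / Q̄_B ≈ 5.23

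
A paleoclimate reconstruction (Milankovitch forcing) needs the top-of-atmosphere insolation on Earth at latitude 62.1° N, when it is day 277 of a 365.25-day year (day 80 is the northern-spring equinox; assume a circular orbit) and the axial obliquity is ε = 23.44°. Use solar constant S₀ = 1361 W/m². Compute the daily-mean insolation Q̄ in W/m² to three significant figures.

Q̄ ≈ 147 W/m²

Solar longitude: λ_s = 360° × (277 − 80)/365.25 = 194.168°.
sin δ = sin 23.44° × sin 194.168° = -0.09737, so δ = -5.588°.
cos H₀ = −tan(+62.1°) tan(-5.588°) = 0.1848, H₀ = 1.3850 rad.
Bracket: H₀ sin φ sin δ + cos φ cos δ sin H₀ = 1.3850×0.88377×-0.09737 + 0.46793×0.99525×0.98278 = -0.119183 + 0.457688 = 0.338505.
Q̄ = (S₀/π) × [bracket] = (1361/π) × 0.338505 = 146.6 W/m².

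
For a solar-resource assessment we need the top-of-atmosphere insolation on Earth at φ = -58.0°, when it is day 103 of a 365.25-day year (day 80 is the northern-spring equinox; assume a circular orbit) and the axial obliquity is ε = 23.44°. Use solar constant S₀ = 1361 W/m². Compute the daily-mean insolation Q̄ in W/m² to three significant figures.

Q̄ ≈ 145 W/m²

Solar longitude: λ_s = 360° × (103 − 80)/365.25 = 22.669°.
sin δ = sin 23.44° × sin 22.669° = 0.15331, so δ = +8.819°.
cos H₀ = −tan(-58.0°) tan(+8.819°) = 0.2483, H₀ = 1.3199 rad.
Bracket: H₀ sin φ sin δ + cos φ cos δ sin H₀ = 1.3199×-0.84805×0.15331 + 0.52992×0.98818×0.96869 = -0.171606 + 0.507261 = 0.335655.
Q̄ = (S₀/π) × [bracket] = (1361/π) × 0.335655 = 145.4 W/m².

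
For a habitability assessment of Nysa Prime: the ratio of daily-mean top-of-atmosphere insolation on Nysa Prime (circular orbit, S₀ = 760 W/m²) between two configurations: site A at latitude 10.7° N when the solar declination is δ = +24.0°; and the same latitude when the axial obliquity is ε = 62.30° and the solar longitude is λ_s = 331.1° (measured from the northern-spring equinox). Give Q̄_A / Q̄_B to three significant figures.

— Configuration A (φ=+10.7°):
cos H₀ = −tan(+10.7°) tan(+24.000°) = -0.0841, H₀ = 1.6550 rad.
Bracket: H₀ sin φ sin δ + cos φ cos δ sin H₀ = 1.6550×0.18567×0.40674 + 0.98261×0.91355×0.99646 = 0.124985 + 0.894486 = 1.019471.
Q̄ = (S₀/π) × [bracket] = (760/π) × 1.019471 = 246.63 W/m².
— Configuration B (φ=+10.7°):
Solar declination: sin δ = sin ε · sin λ_s = sin 62.30° × sin 331.1° = -0.42790, so δ = -25.334°.
cos H₀ = −tan(+10.7°) tan(-25.334°) = 0.0895, H₀ = 1.4812 rad.
Bracket: H₀ sin φ sin δ + cos φ cos δ sin H₀ = 1.4812×0.18567×-0.42790 + 0.98261×0.90383×0.99599 = -0.117679 + 0.884551 = 0.766872.
Q̄ = (S₀/π) × [bracket] = (760/π) × 0.766872 = 185.52 W/m².
Ratio Q̄_A / Q̄_B = 246.63 / 185.52 = 1.329.

Q̄_A / Q̄_B ≈ 1.33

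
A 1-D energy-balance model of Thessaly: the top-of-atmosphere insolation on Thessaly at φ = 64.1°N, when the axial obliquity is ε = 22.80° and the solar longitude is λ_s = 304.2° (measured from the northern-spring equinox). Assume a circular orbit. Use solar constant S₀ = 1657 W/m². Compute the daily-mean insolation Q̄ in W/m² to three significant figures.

Q̄ ≈ 34.9 W/m²

Solar declination: sin δ = sin ε · sin λ_s = sin 22.80° × sin 304.2° = -0.32051, so δ = -18.694°.
cos H₀ = −tan(+64.1°) tan(-18.694°) = 0.6968, H₀ = 0.7998 rad.
Bracket: H₀ sin φ sin δ + cos φ cos δ sin H₀ = 0.7998×0.89956×-0.32051 + 0.43680×0.94725×0.71725 = -0.230597 + 0.296768 = 0.066171.
Q̄ = (S₀/π) × [bracket] = (1657/π) × 0.066171 = 34.90 W/m².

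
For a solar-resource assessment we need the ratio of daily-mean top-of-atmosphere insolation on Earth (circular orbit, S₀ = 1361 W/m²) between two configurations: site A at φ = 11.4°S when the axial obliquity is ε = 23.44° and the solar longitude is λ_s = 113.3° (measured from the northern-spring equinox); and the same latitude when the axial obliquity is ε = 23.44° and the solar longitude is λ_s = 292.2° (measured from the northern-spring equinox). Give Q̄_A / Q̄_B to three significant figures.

Q̄_A / Q̄_B ≈ 0.780

— Configuration A (φ=-11.4°):
Solar declination: sin δ = sin ε · sin λ_s = sin 23.44° × sin 113.3° = 0.36535, so δ = +21.429°.
cos H₀ = −tan(-11.4°) tan(+21.429°) = 0.0791, H₀ = 1.4916 rad.
Bracket: H₀ sin φ sin δ + cos φ cos δ sin H₀ = 1.4916×-0.19766×0.36535 + 0.98027×0.93087×0.99686 = -0.107716 + 0.909639 = 0.801923.
Q̄ = (S₀/π) × [bracket] = (1361/π) × 0.801923 = 347.41 W/m².
— Configuration B (φ=-11.4°):
Solar declination: sin δ = sin ε · sin λ_s = sin 23.44° × sin 292.2° = -0.36830, so δ = -21.611°.
cos H₀ = −tan(-11.4°) tan(-21.611°) = -0.0799, H₀ = 1.6508 rad.
Bracket: H₀ sin φ sin δ + cos φ cos δ sin H₀ = 1.6508×-0.19766×-0.36830 + 0.98027×0.92971×0.99680 = 0.120175 + 0.908450 = 1.028625.
Q̄ = (S₀/π) × [bracket] = (1361/π) × 1.028625 = 445.62 W/m².
Ratio Q̄_A / Q̄_B = 347.41 / 445.62 = 0.7796.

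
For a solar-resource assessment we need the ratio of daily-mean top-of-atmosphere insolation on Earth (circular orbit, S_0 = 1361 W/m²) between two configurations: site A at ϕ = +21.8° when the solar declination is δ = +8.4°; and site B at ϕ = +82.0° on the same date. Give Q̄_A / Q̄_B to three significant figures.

— Configuration A (ϕ=+21.8°):
cos h₀ = −tan(+21.8°) tan(+8.400°) = -0.0591, h₀ = 1.6299 rad.
Bracket: h₀ sin ϕ sin δ + cos ϕ cos δ sin h₀ = 1.6299×0.37137×0.14608 + 0.92849×0.98927×0.99825 = 0.088422 + 0.916920 = 1.005342.
Q̄ = (S_0/π) × [bracket] = (1361/π) × 1.005342 = 435.53 W/m².
— Configuration B (ϕ=+82.0°):
cos h₀ = −tan(+82.0°) tan(+8.400°) = -1.0507 ≤ −1 ⇒ polar day, h₀ = π.
Bracket: h₀ sin ϕ sin δ + cos ϕ cos δ sin h₀ = 3.1416×0.99027×0.14608 + 0.13917×0.98927×0.00000 = 0.454460 + 0.000000 = 0.454460.
Q̄ = (S_0/π) × [bracket] = (1361/π) × 0.454460 = 196.88 W/m².
Ratio Q̄_A / Q̄_B = 435.53 / 196.88 = 2.212.

Q̄_A / Q̄_B ≈ 2.21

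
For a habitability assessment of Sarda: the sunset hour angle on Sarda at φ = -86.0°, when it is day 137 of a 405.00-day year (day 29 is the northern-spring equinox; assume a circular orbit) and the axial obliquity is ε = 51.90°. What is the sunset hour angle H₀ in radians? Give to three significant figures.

Solar longitude: λ_s = 360° × (137 − 29)/405.00 = 96.000°.
sin δ = sin 51.90° × sin 96.000° = 0.78262, so δ = +51.501°.
cos H₀ = −tan φ · tan δ = 17.9793 ≥ 1, so the host star never rises (polar night) and H₀ = 0.

H₀ = 0.00 rad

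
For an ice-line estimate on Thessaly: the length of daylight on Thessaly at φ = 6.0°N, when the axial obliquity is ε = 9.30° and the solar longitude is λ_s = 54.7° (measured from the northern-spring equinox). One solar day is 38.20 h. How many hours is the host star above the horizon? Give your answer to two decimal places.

Solar declination: sin δ = sin ε · sin λ_s = sin 9.30° × sin 54.7° = 0.13189, so δ = +7.579°.
cos H₀ = −tan φ · tan δ = −tan(+6.0°) × tan(+7.579°) = -0.0140, so H₀ = 1.5848 rad = 90.80°.
Daylight = 2H₀/(2π) × 38.20 h = (1.5848/π) × 38.20 = 19.27 h.

19.27 h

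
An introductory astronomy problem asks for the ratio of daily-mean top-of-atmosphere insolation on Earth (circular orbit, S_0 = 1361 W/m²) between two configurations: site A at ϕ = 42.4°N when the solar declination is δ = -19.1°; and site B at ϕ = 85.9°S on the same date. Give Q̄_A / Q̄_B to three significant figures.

Q̄_A / Q̄_B ≈ 0.377

— Configuration A (ϕ=+42.4°):
cos h₀ = −tan(+42.4°) tan(-19.100°) = 0.3162, h₀ = 1.2491 rad.
Bracket: h₀ sin ϕ sin δ + cos ϕ cos δ sin h₀ = 1.2491×0.67430×-0.32722 + 0.73846×0.94495×0.94869 = -0.275607 + 0.662003 = 0.386396.
Q̄ = (S_0/π) × [bracket] = (1361/π) × 0.386396 = 167.39 W/m².
— Configuration B (ϕ=-85.9°):
cos h₀ = −tan(-85.9°) tan(-19.100°) = -4.8309 ≤ −1 ⇒ polar day, h₀ = π.
Bracket: h₀ sin ϕ sin δ + cos ϕ cos δ sin h₀ = 3.1416×-0.99744×-0.32722 + 0.07150×0.94495×0.00000 = 1.025363 + 0.000000 = 1.025363.
Q̄ = (S_0/π) × [bracket] = (1361/π) × 1.025363 = 444.21 W/m².
Ratio Q̄_A / Q̄_B = 167.39 / 444.21 = 0.3768.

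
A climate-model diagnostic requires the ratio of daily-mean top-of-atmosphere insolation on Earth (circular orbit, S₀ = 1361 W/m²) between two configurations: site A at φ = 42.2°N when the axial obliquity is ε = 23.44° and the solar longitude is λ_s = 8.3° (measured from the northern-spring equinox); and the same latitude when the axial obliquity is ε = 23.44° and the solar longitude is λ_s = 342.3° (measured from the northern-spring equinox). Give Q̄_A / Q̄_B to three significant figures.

— Configuration A (φ=+42.2°):
Solar declination: sin δ = sin ε · sin λ_s = sin 23.44° × sin 8.3° = 0.05742, so δ = +3.292°.
cos H₀ = −tan(+42.2°) tan(+3.292°) = -0.0522, H₀ = 1.6230 rad.
Bracket: H₀ sin φ sin δ + cos φ cos δ sin H₀ = 1.6230×0.67172×0.05742 + 0.74080×0.99835×0.99864 = 0.062599 + 0.738572 = 0.801171.
Q̄ = (S₀/π) × [bracket] = (1361/π) × 0.801171 = 347.08 W/m².
— Configuration B (φ=+42.2°):
Solar declination: sin δ = sin ε · sin λ_s = sin 23.44° × sin 342.3° = -0.12094, so δ = -6.946°.
cos H₀ = −tan(+42.2°) tan(-6.946°) = 0.1105, H₀ = 1.4601 rad.
Bracket: H₀ sin φ sin δ + cos φ cos δ sin H₀ = 1.4601×0.67172×-0.12094 + 0.74080×0.99266×0.99388 = -0.118615 + 0.730862 = 0.612247.
Q̄ = (S₀/π) × [bracket] = (1361/π) × 0.612247 = 265.24 W/m².
Ratio Q̄_A / Q̄_B = 347.08 / 265.24 = 1.309.

Q̄_A / Q̄_B ≈ 1.31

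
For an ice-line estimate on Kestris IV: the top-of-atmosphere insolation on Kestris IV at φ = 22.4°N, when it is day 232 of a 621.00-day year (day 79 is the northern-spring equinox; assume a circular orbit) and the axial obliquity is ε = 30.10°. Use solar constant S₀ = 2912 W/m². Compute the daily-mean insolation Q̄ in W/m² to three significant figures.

Solar longitude: λ_s = 360° × (232 − 79)/621.00 = 88.696°.
sin δ = sin 30.10° × sin 88.696° = 0.50138, so δ = +30.091°.
cos H₀ = −tan(+22.4°) tan(+30.091°) = -0.2388, H₀ = 1.8120 rad.
Bracket: H₀ sin φ sin δ + cos φ cos δ sin H₀ = 1.8120×0.38107×0.50138 + 0.92455×0.86523×0.97106 = 0.346202 + 0.776798 = 1.123000.
Q̄ = (S₀/π) × [bracket] = (2912/π) × 1.123000 = 1041 W/m².

Q̄ ≈ 1.04e+03 W/m²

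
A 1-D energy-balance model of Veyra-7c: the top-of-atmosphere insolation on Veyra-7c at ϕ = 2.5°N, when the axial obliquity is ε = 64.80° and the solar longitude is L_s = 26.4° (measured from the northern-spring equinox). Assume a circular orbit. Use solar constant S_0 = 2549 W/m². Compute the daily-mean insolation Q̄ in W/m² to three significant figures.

Solar declination: sin δ = sin ε · sin L_s = sin 64.80° × sin 26.4° = 0.40232, so δ = +23.723°.
cos h₀ = −tan(+2.5°) tan(+23.723°) = -0.0192, h₀ = 1.5900 rad.
Bracket: h₀ sin ϕ sin δ + cos ϕ cos δ sin h₀ = 1.5900×0.04362×0.40232 + 0.99905×0.91550×0.99982 = 0.027903 + 0.914466 = 0.942369.
Q̄ = (S_0/π) × [bracket] = (2549/π) × 0.942369 = 764.6 W/m².

Q̄ ≈ 765 W/m²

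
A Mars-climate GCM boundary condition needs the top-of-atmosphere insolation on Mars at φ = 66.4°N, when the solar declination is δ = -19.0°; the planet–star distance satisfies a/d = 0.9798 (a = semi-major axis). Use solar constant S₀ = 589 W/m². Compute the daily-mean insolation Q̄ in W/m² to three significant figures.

Q̄ ≈ 6.33 W/m²

cos H₀ = −tan(+66.4°) tan(-19.000°) = 0.7881, H₀ = 0.6630 rad.
Bracket: H₀ sin φ sin δ + cos φ cos δ sin H₀ = 0.6630×0.91636×-0.32557 + 0.40035×0.94552×0.61550 = -0.197799 + 0.232991 = 0.035192.
Inverse-square distance factor (a/d)² = 0.9798² = 0.960008.
Q̄ = (S₀/π) × 0.960008 × [bracket] = (589/π) × 0.960008 × 0.035192 = 6.334 W/m².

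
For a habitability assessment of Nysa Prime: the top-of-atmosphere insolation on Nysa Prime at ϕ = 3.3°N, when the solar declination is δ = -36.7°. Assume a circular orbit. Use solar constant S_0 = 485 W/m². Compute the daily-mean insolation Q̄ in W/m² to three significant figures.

cos h₀ = −tan(+3.3°) tan(-36.700°) = 0.0430, h₀ = 1.5278 rad.
Bracket: h₀ sin ϕ sin δ + cos ϕ cos δ sin h₀ = 1.5278×0.05756×-0.59763 + 0.99834×0.80178×0.99908 = -0.052556 + 0.799713 = 0.747157.
Q̄ = (S_0/π) × [bracket] = (485/π) × 0.747157 = 115.3 W/m².

Q̄ ≈ 115 W/m²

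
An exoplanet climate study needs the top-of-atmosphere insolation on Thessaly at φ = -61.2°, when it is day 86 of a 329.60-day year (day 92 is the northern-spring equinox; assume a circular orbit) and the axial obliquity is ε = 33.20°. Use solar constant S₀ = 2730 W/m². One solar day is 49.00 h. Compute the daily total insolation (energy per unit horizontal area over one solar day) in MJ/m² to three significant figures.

Solar longitude: λ_s = 360° × (86 − 92)/329.60 = -6.553°, i.e. -6.553° + 360° = 353.447°.
sin δ = sin 33.20° × sin 353.447° = -0.06249, so δ = -3.583°.
cos H₀ = −tan(-61.2°) tan(-3.583°) = -0.1139, H₀ = 1.6849 rad.
Bracket: H₀ sin φ sin δ + cos φ cos δ sin H₀ = 1.6849×-0.87631×-0.06249 + 0.48175×0.99805×0.99349 = 0.092266 + 0.477681 = 0.569947.
Q̄ = (S₀/π) × [bracket] = (2730/π) × 0.569947 = 495.28 W/m².
Daily total = Q̄ × 49.00 h × 3600 s/h = 495.28 × 49.00 × 3600 / 10⁶ = 87.37 MJ/m².

87.4 MJ/m²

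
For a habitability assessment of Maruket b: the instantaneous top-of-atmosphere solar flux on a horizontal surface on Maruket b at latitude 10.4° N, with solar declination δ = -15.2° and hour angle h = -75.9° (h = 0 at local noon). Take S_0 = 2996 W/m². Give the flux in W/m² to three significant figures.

cos θ_z = sin ϕ sin δ + cos ϕ cos δ cos h = -0.047330 + 0.231230 = 0.183900.
Flux = S_0 · cos θ_z = 2996 × 0.183900 = 551.0 W/m².

551 W/m²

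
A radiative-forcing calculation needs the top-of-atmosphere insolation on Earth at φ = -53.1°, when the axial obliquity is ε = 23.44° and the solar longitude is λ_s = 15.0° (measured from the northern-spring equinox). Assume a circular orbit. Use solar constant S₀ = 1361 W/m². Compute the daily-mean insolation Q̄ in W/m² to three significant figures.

Solar declination: sin δ = sin ε · sin λ_s = sin 23.44° × sin 15.0° = 0.10296, so δ = +5.909°.
cos H₀ = −tan(-53.1°) tan(+5.909°) = 0.1379, H₀ = 1.4325 rad.
Bracket: H₀ sin φ sin δ + cos φ cos δ sin H₀ = 1.4325×-0.79968×0.10296 + 0.60042×0.99469×0.99045 = -0.117945 + 0.591528 = 0.473583.
Q̄ = (S₀/π) × [bracket] = (1361/π) × 0.473583 = 205.2 W/m².

Q̄ ≈ 205 W/m²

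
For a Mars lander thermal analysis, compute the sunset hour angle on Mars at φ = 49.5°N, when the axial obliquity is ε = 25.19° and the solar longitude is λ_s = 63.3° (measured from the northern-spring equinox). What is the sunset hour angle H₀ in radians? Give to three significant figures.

Solar declination: sin δ = sin ε · sin λ_s = sin 25.19° × sin 63.3° = 0.38024, so δ = +22.348°.
cos H₀ = −tan φ · tan δ = −tan(+49.5°) × tan(+22.348°) = -0.4814, so H₀ = 2.0730 rad = 118.77°.

H₀ = 2.07 rad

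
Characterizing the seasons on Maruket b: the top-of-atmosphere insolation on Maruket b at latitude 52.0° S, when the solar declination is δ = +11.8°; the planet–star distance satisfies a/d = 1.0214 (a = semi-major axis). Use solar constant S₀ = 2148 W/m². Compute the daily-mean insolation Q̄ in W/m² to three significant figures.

Q̄ ≈ 265 W/m²

cos H₀ = −tan(-52.0°) tan(+11.800°) = 0.2674, H₀ = 1.3001 rad.
Bracket: H₀ sin φ sin δ + cos φ cos δ sin H₀ = 1.3001×-0.78801×0.20450 + 0.61566×0.97887×0.96359 = -0.209509 + 0.580709 = 0.371200.
Inverse-square distance factor (a/d)² = 1.0214² = 1.043258.
Q̄ = (S₀/π) × 1.043258 × [bracket] = (2148/π) × 1.043258 × 0.371200 = 264.8 W/m².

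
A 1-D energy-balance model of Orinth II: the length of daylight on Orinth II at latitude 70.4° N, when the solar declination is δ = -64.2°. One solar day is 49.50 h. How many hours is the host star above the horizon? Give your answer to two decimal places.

cos H₀ = −tan φ · tan δ = 5.8093 ≥ 1, so the host star never rises (polar night) and H₀ = 0.
Daylight = 2H₀/(2π) × 49.50 h = (0.0000/π) × 49.50 = 0.00 h.

0.00 h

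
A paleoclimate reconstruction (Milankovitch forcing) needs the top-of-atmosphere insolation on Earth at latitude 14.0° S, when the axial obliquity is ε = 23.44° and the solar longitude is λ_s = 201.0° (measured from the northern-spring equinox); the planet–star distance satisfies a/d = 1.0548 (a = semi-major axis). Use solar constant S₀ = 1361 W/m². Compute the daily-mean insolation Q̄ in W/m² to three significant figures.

Solar declination: sin δ = sin ε · sin λ_s = sin 23.44° × sin 201.0° = -0.14255, so δ = -8.196°.
cos H₀ = −tan(-14.0°) tan(-8.196°) = -0.0359, H₀ = 1.6067 rad.
Bracket: H₀ sin φ sin δ + cos φ cos δ sin H₀ = 1.6067×-0.24192×-0.14255 + 0.97030×0.98979×0.99936 = 0.055408 + 0.959779 = 1.015187.
Inverse-square distance factor (a/d)² = 1.0548² = 1.112603.
Q̄ = (S₀/π) × 1.112603 × [bracket] = (1361/π) × 1.112603 × 1.015187 = 489.3 W/m².

Q̄ ≈ 489 W/m²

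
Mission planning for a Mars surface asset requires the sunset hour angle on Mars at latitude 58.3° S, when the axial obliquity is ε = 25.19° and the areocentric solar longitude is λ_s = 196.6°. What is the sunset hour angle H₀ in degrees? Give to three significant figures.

H₀ = 101°

sin δ = sin 25.19° × sin 196.6° = -0.12160, so δ = -6.984°.
cos H₀ = −tan φ · tan δ = −tan(-58.3°) × tan(-6.984°) = -0.1984, so H₀ = 1.7705 rad = 101.44°.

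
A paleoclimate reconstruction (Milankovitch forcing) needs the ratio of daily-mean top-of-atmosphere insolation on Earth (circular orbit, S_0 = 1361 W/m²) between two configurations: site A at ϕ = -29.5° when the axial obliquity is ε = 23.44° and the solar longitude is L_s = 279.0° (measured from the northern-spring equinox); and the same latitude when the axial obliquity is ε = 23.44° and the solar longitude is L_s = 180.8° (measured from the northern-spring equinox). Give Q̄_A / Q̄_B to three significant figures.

Q̄_A / Q̄_B ≈ 1.29

— Configuration A (ϕ=-29.5°):
Solar declination: sin δ = sin ε · sin L_s = sin 23.44° × sin 279.0° = -0.39289, so δ = -23.135°.
cos h₀ = −tan(-29.5°) tan(-23.135°) = -0.2417, h₀ = 1.8149 rad.
Bracket: h₀ sin ϕ sin δ + cos ϕ cos δ sin h₀ = 1.8149×-0.49242×-0.39289 + 0.87036×0.91959×0.97034 = 0.351123 + 0.776635 = 1.127758.
Q̄ = (S_0/π) × [bracket] = (1361/π) × 1.127758 = 488.57 W/m².
— Configuration B (ϕ=-29.5°):
Solar declination: sin δ = sin ε · sin L_s = sin 23.44° × sin 180.8° = -0.00555, so δ = -0.318°.
cos h₀ = −tan(-29.5°) tan(-0.318°) = -0.0031, h₀ = 1.5739 rad.
Bracket: h₀ sin ϕ sin δ + cos ϕ cos δ sin h₀ = 1.5739×-0.49242×-0.00555 + 0.87036×0.99998×1.00000 = 0.004301 + 0.870343 = 0.874644.
Q̄ = (S_0/π) × [bracket] = (1361/π) × 0.874644 = 378.91 W/m².
Ratio Q̄_A / Q̄_B = 488.57 / 378.91 = 1.289.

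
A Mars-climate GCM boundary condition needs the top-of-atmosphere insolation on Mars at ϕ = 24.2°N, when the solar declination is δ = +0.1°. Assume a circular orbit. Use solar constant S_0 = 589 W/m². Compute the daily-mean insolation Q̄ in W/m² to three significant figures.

Q̄ ≈ 171 W/m²

cos h₀ = −tan(+24.2°) tan(+0.100°) = -0.0008, h₀ = 1.5716 rad.
Bracket: h₀ sin ϕ sin δ + cos ϕ cos δ sin h₀ = 1.5716×0.40992×0.00175 + 0.91212×1.00000×1.00000 = 0.001127 + 0.912120 = 0.913247.
Q̄ = (S_0/π) × [bracket] = (589/π) × 0.913247 = 171.2 W/m².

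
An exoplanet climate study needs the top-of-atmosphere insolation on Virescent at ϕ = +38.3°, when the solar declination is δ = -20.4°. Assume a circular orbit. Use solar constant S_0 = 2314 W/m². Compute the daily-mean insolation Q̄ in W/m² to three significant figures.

cos h₀ = −tan(+38.3°) tan(-20.400°) = 0.2937, h₀ = 1.2727 rad.
Bracket: h₀ sin ϕ sin δ + cos ϕ cos δ sin h₀ = 1.2727×0.61978×-0.34857 + 0.78478×0.93728×0.95590 = -0.274950 + 0.703120 = 0.428170.
Q̄ = (S_0/π) × [bracket] = (2314/π) × 0.428170 = 315.4 W/m².

Q̄ ≈ 315 W/m²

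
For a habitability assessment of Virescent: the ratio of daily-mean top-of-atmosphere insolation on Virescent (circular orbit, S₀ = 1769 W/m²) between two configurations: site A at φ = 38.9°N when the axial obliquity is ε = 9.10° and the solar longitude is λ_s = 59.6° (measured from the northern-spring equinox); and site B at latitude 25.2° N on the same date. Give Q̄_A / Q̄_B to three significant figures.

— Configuration A (φ=+38.9°):
Solar declination: sin δ = sin ε · sin λ_s = sin 9.10° × sin 59.6° = 0.13641, so δ = +7.840°.
cos H₀ = −tan(+38.9°) tan(+7.840°) = -0.1111, H₀ = 1.6821 rad.
Bracket: H₀ sin φ sin δ + cos φ cos δ sin H₀ = 1.6821×0.62796×0.13641 + 0.77824×0.99065×0.99381 = 0.144089 + 0.766191 = 0.910280.
Q̄ = (S₀/π) × [bracket] = (1769/π) × 0.910280 = 512.57 W/m².
— Configuration B (φ=+25.2°):
cos H₀ = −tan(+25.2°) tan(+7.840°) = -0.0648, H₀ = 1.6356 rad.
Bracket: H₀ sin φ sin δ + cos φ cos δ sin H₀ = 1.6356×0.42578×0.13641 + 0.90483×0.99065×0.99790 = 0.094997 + 0.894487 = 0.989484.
Q̄ = (S₀/π) × [bracket] = (1769/π) × 0.989484 = 557.17 W/m².
Ratio Q̄_A / Q̄_B = 512.57 / 557.17 = 0.9200.

Q̄_A / Q̄_B ≈ 0.920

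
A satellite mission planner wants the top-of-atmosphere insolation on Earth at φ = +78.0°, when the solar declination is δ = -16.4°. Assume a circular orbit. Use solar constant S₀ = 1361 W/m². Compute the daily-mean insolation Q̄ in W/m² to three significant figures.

Q̄ ≈ 0.00 W/m²

cos H₀ = −tan(+78.0°) tan(-16.400°) = 1.3846 ≥ 1 ⇒ polar night, H₀ = 0 and Q̄ = 0.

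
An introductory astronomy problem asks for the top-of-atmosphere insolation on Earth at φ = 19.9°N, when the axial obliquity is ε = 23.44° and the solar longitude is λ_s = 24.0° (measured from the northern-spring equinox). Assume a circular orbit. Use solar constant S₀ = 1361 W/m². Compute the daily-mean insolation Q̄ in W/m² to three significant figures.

Q̄ ≈ 440 W/m²

Solar declination: sin δ = sin ε · sin λ_s = sin 23.44° × sin 24.0° = 0.16180, so δ = +9.311°.
cos H₀ = −tan(+19.9°) tan(+9.311°) = -0.0594, H₀ = 1.6302 rad.
Bracket: H₀ sin φ sin δ + cos φ cos δ sin H₀ = 1.6302×0.34038×0.16180 + 0.94029×0.98682×0.99824 = 0.089781 + 0.926264 = 1.016045.
Q̄ = (S₀/π) × [bracket] = (1361/π) × 1.016045 = 440.2 W/m².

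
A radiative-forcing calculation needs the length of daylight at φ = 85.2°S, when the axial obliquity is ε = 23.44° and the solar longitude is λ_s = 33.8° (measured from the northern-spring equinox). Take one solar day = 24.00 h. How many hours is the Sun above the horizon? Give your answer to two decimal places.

Solar declination: sin δ = sin ε · sin λ_s = sin 23.44° × sin 33.8° = 0.22129, so δ = +12.785°.
cos H₀ = −tan φ · tan δ = 2.7022 ≥ 1, so the Sun never rises (polar night) and H₀ = 0.
Daylight = 2H₀/(2π) × 24.00 h = (0.0000/π) × 24.00 = 0.00 h.

0.00 h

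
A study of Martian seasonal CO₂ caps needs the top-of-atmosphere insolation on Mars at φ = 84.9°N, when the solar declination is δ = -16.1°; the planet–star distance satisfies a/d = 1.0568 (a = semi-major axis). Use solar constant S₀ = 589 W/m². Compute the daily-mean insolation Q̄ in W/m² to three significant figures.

Q̄ ≈ 0.00 W/m²

cos H₀ = −tan(+84.9°) tan(-16.100°) = 3.2341 ≥ 1 ⇒ polar night, H₀ = 0 and Q̄ = 0.
Inverse-square distance factor (a/d)² = 1.0568² = 1.116826.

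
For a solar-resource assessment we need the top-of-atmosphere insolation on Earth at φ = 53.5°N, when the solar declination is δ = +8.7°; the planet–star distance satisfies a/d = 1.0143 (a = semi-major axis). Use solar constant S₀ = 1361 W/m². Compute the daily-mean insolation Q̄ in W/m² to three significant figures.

Q̄ ≈ 353 W/m²

cos H₀ = −tan(+53.5°) tan(+8.700°) = -0.2068, H₀ = 1.7791 rad.
Bracket: H₀ sin φ sin δ + cos φ cos δ sin H₀ = 1.7791×0.80386×0.15126 + 0.59482×0.98849×0.97838 = 0.216324 + 0.575262 = 0.791586.
Inverse-square distance factor (a/d)² = 1.0143² = 1.028804.
Q̄ = (S₀/π) × 1.028804 × [bracket] = (1361/π) × 1.028804 × 0.791586 = 352.8 W/m².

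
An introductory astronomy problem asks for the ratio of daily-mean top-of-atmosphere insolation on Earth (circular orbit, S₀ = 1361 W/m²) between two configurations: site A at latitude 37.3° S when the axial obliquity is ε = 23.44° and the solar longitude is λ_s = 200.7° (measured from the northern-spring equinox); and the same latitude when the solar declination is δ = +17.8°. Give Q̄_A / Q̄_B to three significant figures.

Q̄_A / Q̄_B ≈ 1.89

— Configuration A (φ=-37.3°):
Solar declination: sin δ = sin ε · sin λ_s = sin 23.44° × sin 200.7° = -0.14061, so δ = -8.083°.
cos H₀ = −tan(-37.3°) tan(-8.083°) = -0.1082, H₀ = 1.6792 rad.
Bracket: H₀ sin φ sin δ + cos φ cos δ sin H₀ = 1.6792×-0.60599×-0.14061 + 0.79547×0.99007×0.99413 = 0.143082 + 0.782948 = 0.926030.
Q̄ = (S₀/π) × [bracket] = (1361/π) × 0.926030 = 401.17 W/m².
— Configuration B (φ=-37.3°):
cos H₀ = −tan(-37.3°) tan(+17.800°) = 0.2446, H₀ = 1.3237 rad.
Bracket: H₀ sin φ sin δ + cos φ cos δ sin H₀ = 1.3237×-0.60599×0.30570 + 0.79547×0.95213×0.96963 = -0.245217 + 0.734389 = 0.489172.
Q̄ = (S₀/π) × [bracket] = (1361/π) × 0.489172 = 211.92 W/m².
Ratio Q̄_A / Q̄_B = 401.17 / 211.92 = 1.893.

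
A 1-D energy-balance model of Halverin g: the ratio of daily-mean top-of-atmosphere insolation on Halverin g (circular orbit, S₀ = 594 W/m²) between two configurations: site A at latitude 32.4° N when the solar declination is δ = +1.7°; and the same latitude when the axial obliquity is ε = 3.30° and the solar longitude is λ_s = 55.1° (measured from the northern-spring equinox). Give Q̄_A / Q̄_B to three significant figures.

Q̄_A / Q̄_B ≈ 0.984

— Configuration A (φ=+32.4°):
cos H₀ = −tan(+32.4°) tan(+1.700°) = -0.0188, H₀ = 1.5896 rad.
Bracket: H₀ sin φ sin δ + cos φ cos δ sin H₀ = 1.5896×0.53583×0.02967 + 0.84433×0.99956×0.99982 = 0.025272 + 0.843807 = 0.869079.
Q̄ = (S₀/π) × [bracket] = (594/π) × 0.869079 = 164.32 W/m².
— Configuration B (φ=+32.4°):
Solar declination: sin δ = sin ε · sin λ_s = sin 3.30° × sin 55.1° = 0.04721, so δ = +2.706°.
cos H₀ = −tan(+32.4°) tan(+2.706°) = -0.0300, H₀ = 1.6008 rad.
Bracket: H₀ sin φ sin δ + cos φ cos δ sin H₀ = 1.6008×0.53583×0.04721 + 0.84433×0.99888×0.99955 = 0.040495 + 0.843005 = 0.883500.
Q̄ = (S₀/π) × [bracket] = (594/π) × 0.883500 = 167.05 W/m².
Ratio Q̄_A / Q̄_B = 164.32 / 167.05 = 0.9837.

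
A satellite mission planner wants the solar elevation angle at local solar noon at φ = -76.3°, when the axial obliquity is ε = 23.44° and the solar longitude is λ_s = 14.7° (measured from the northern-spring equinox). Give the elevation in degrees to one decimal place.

Solar declination: sin δ = sin ε · sin λ_s = sin 23.44° × sin 14.7° = 0.10094, so δ = +5.793°.
At local noon the hour angle is zero, so the zenith angle equals |φ − δ| = |-76.3° − (+5.793°)| = 82.093°.
Elevation = 90° − 82.093° = 7.9°.

7.9°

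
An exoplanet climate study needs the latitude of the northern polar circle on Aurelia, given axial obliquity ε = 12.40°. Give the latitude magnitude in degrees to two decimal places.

The polar circle is the lowest latitude that experiences at least one full rotation of continuous daylight at the northern-summer solstice; it lies at |ϕ| = 90° − ε = 90° − 12.40° = 77.60°.

77.60°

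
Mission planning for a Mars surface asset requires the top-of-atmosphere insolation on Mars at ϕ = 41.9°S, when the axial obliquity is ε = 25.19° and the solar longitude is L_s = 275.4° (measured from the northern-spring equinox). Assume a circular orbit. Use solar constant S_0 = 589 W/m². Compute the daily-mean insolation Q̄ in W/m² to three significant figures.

Solar declination: sin δ = sin ε · sin L_s = sin 25.19° × sin 275.4° = -0.42373, so δ = -25.070°.
cos h₀ = −tan(-41.9°) tan(-25.070°) = -0.4197, h₀ = 2.0040 rad.
Bracket: h₀ sin ϕ sin δ + cos ϕ cos δ sin h₀ = 2.0040×-0.66783×-0.42373 + 0.74431×0.90579×0.90765 = 0.567091 + 0.611927 = 1.179018.
Q̄ = (S_0/π) × [bracket] = (589/π) × 1.179018 = 221.0 W/m².

Q̄ ≈ 221 W/m²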